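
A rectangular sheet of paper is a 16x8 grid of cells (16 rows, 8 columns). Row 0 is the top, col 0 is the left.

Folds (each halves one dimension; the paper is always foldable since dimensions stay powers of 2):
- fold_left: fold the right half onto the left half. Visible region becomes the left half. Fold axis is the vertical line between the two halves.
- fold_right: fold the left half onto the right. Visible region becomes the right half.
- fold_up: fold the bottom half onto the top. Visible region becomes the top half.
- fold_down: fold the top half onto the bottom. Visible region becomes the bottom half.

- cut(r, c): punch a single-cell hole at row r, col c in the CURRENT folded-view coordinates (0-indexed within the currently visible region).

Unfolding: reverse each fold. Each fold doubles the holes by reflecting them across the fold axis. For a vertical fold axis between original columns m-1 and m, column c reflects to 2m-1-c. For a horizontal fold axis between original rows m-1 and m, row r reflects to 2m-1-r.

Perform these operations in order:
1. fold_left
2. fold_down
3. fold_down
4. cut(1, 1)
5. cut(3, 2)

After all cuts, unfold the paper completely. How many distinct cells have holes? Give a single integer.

Op 1 fold_left: fold axis v@4; visible region now rows[0,16) x cols[0,4) = 16x4
Op 2 fold_down: fold axis h@8; visible region now rows[8,16) x cols[0,4) = 8x4
Op 3 fold_down: fold axis h@12; visible region now rows[12,16) x cols[0,4) = 4x4
Op 4 cut(1, 1): punch at orig (13,1); cuts so far [(13, 1)]; region rows[12,16) x cols[0,4) = 4x4
Op 5 cut(3, 2): punch at orig (15,2); cuts so far [(13, 1), (15, 2)]; region rows[12,16) x cols[0,4) = 4x4
Unfold 1 (reflect across h@12): 4 holes -> [(8, 2), (10, 1), (13, 1), (15, 2)]
Unfold 2 (reflect across h@8): 8 holes -> [(0, 2), (2, 1), (5, 1), (7, 2), (8, 2), (10, 1), (13, 1), (15, 2)]
Unfold 3 (reflect across v@4): 16 holes -> [(0, 2), (0, 5), (2, 1), (2, 6), (5, 1), (5, 6), (7, 2), (7, 5), (8, 2), (8, 5), (10, 1), (10, 6), (13, 1), (13, 6), (15, 2), (15, 5)]

Answer: 16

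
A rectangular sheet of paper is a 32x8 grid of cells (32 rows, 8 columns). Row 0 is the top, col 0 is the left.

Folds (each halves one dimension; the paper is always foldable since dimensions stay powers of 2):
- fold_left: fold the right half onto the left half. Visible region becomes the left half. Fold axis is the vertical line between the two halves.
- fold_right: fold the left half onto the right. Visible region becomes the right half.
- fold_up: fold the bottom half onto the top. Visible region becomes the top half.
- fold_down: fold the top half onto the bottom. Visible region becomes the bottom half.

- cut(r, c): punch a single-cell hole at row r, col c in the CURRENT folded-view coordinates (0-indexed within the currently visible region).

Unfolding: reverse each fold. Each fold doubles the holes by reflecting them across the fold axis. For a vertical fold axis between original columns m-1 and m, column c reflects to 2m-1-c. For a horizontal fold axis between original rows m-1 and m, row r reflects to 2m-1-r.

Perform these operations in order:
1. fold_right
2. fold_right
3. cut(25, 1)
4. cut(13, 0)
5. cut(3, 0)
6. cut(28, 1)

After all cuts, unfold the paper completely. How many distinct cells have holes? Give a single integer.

Op 1 fold_right: fold axis v@4; visible region now rows[0,32) x cols[4,8) = 32x4
Op 2 fold_right: fold axis v@6; visible region now rows[0,32) x cols[6,8) = 32x2
Op 3 cut(25, 1): punch at orig (25,7); cuts so far [(25, 7)]; region rows[0,32) x cols[6,8) = 32x2
Op 4 cut(13, 0): punch at orig (13,6); cuts so far [(13, 6), (25, 7)]; region rows[0,32) x cols[6,8) = 32x2
Op 5 cut(3, 0): punch at orig (3,6); cuts so far [(3, 6), (13, 6), (25, 7)]; region rows[0,32) x cols[6,8) = 32x2
Op 6 cut(28, 1): punch at orig (28,7); cuts so far [(3, 6), (13, 6), (25, 7), (28, 7)]; region rows[0,32) x cols[6,8) = 32x2
Unfold 1 (reflect across v@6): 8 holes -> [(3, 5), (3, 6), (13, 5), (13, 6), (25, 4), (25, 7), (28, 4), (28, 7)]
Unfold 2 (reflect across v@4): 16 holes -> [(3, 1), (3, 2), (3, 5), (3, 6), (13, 1), (13, 2), (13, 5), (13, 6), (25, 0), (25, 3), (25, 4), (25, 7), (28, 0), (28, 3), (28, 4), (28, 7)]

Answer: 16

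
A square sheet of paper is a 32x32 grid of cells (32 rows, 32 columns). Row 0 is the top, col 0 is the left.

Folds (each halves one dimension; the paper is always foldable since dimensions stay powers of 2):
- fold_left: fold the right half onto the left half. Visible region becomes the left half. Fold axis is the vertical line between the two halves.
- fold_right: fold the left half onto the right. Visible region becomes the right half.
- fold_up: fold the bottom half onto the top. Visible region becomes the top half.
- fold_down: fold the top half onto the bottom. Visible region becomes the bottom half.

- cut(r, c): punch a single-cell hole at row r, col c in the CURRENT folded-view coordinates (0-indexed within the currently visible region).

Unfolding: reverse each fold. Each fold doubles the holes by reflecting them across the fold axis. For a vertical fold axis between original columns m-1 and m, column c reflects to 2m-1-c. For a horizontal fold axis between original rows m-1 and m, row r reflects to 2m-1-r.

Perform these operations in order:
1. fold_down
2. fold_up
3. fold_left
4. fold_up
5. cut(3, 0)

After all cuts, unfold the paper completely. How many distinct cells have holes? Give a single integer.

Op 1 fold_down: fold axis h@16; visible region now rows[16,32) x cols[0,32) = 16x32
Op 2 fold_up: fold axis h@24; visible region now rows[16,24) x cols[0,32) = 8x32
Op 3 fold_left: fold axis v@16; visible region now rows[16,24) x cols[0,16) = 8x16
Op 4 fold_up: fold axis h@20; visible region now rows[16,20) x cols[0,16) = 4x16
Op 5 cut(3, 0): punch at orig (19,0); cuts so far [(19, 0)]; region rows[16,20) x cols[0,16) = 4x16
Unfold 1 (reflect across h@20): 2 holes -> [(19, 0), (20, 0)]
Unfold 2 (reflect across v@16): 4 holes -> [(19, 0), (19, 31), (20, 0), (20, 31)]
Unfold 3 (reflect across h@24): 8 holes -> [(19, 0), (19, 31), (20, 0), (20, 31), (27, 0), (27, 31), (28, 0), (28, 31)]
Unfold 4 (reflect across h@16): 16 holes -> [(3, 0), (3, 31), (4, 0), (4, 31), (11, 0), (11, 31), (12, 0), (12, 31), (19, 0), (19, 31), (20, 0), (20, 31), (27, 0), (27, 31), (28, 0), (28, 31)]

Answer: 16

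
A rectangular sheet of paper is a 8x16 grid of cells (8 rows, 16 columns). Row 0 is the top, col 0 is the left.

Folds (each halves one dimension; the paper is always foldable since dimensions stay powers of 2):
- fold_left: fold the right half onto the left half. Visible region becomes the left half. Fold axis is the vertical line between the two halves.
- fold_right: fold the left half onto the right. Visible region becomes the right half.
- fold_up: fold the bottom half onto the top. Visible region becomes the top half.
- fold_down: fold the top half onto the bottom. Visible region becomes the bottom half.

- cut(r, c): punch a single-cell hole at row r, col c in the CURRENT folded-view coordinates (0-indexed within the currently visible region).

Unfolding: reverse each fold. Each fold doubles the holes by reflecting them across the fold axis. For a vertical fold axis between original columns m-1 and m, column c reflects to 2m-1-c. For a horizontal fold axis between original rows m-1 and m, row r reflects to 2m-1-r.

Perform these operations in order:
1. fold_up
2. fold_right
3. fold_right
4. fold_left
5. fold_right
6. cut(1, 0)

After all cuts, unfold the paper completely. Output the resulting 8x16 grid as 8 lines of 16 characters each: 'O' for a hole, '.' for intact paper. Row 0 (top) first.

Op 1 fold_up: fold axis h@4; visible region now rows[0,4) x cols[0,16) = 4x16
Op 2 fold_right: fold axis v@8; visible region now rows[0,4) x cols[8,16) = 4x8
Op 3 fold_right: fold axis v@12; visible region now rows[0,4) x cols[12,16) = 4x4
Op 4 fold_left: fold axis v@14; visible region now rows[0,4) x cols[12,14) = 4x2
Op 5 fold_right: fold axis v@13; visible region now rows[0,4) x cols[13,14) = 4x1
Op 6 cut(1, 0): punch at orig (1,13); cuts so far [(1, 13)]; region rows[0,4) x cols[13,14) = 4x1
Unfold 1 (reflect across v@13): 2 holes -> [(1, 12), (1, 13)]
Unfold 2 (reflect across v@14): 4 holes -> [(1, 12), (1, 13), (1, 14), (1, 15)]
Unfold 3 (reflect across v@12): 8 holes -> [(1, 8), (1, 9), (1, 10), (1, 11), (1, 12), (1, 13), (1, 14), (1, 15)]
Unfold 4 (reflect across v@8): 16 holes -> [(1, 0), (1, 1), (1, 2), (1, 3), (1, 4), (1, 5), (1, 6), (1, 7), (1, 8), (1, 9), (1, 10), (1, 11), (1, 12), (1, 13), (1, 14), (1, 15)]
Unfold 5 (reflect across h@4): 32 holes -> [(1, 0), (1, 1), (1, 2), (1, 3), (1, 4), (1, 5), (1, 6), (1, 7), (1, 8), (1, 9), (1, 10), (1, 11), (1, 12), (1, 13), (1, 14), (1, 15), (6, 0), (6, 1), (6, 2), (6, 3), (6, 4), (6, 5), (6, 6), (6, 7), (6, 8), (6, 9), (6, 10), (6, 11), (6, 12), (6, 13), (6, 14), (6, 15)]

Answer: ................
OOOOOOOOOOOOOOOO
................
................
................
................
OOOOOOOOOOOOOOOO
................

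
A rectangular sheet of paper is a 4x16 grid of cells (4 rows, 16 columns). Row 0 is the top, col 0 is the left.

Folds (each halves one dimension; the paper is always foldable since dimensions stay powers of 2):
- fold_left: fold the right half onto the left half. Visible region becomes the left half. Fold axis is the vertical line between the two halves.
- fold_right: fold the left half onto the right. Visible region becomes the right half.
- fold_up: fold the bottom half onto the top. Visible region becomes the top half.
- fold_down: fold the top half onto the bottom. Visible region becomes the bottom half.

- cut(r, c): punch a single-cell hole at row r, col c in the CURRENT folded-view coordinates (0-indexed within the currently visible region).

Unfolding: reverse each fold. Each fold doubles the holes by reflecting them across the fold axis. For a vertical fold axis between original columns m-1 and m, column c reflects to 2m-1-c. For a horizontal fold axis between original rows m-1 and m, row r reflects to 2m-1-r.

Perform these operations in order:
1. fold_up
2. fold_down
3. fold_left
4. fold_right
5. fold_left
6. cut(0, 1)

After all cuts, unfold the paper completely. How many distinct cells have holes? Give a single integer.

Op 1 fold_up: fold axis h@2; visible region now rows[0,2) x cols[0,16) = 2x16
Op 2 fold_down: fold axis h@1; visible region now rows[1,2) x cols[0,16) = 1x16
Op 3 fold_left: fold axis v@8; visible region now rows[1,2) x cols[0,8) = 1x8
Op 4 fold_right: fold axis v@4; visible region now rows[1,2) x cols[4,8) = 1x4
Op 5 fold_left: fold axis v@6; visible region now rows[1,2) x cols[4,6) = 1x2
Op 6 cut(0, 1): punch at orig (1,5); cuts so far [(1, 5)]; region rows[1,2) x cols[4,6) = 1x2
Unfold 1 (reflect across v@6): 2 holes -> [(1, 5), (1, 6)]
Unfold 2 (reflect across v@4): 4 holes -> [(1, 1), (1, 2), (1, 5), (1, 6)]
Unfold 3 (reflect across v@8): 8 holes -> [(1, 1), (1, 2), (1, 5), (1, 6), (1, 9), (1, 10), (1, 13), (1, 14)]
Unfold 4 (reflect across h@1): 16 holes -> [(0, 1), (0, 2), (0, 5), (0, 6), (0, 9), (0, 10), (0, 13), (0, 14), (1, 1), (1, 2), (1, 5), (1, 6), (1, 9), (1, 10), (1, 13), (1, 14)]
Unfold 5 (reflect across h@2): 32 holes -> [(0, 1), (0, 2), (0, 5), (0, 6), (0, 9), (0, 10), (0, 13), (0, 14), (1, 1), (1, 2), (1, 5), (1, 6), (1, 9), (1, 10), (1, 13), (1, 14), (2, 1), (2, 2), (2, 5), (2, 6), (2, 9), (2, 10), (2, 13), (2, 14), (3, 1), (3, 2), (3, 5), (3, 6), (3, 9), (3, 10), (3, 13), (3, 14)]

Answer: 32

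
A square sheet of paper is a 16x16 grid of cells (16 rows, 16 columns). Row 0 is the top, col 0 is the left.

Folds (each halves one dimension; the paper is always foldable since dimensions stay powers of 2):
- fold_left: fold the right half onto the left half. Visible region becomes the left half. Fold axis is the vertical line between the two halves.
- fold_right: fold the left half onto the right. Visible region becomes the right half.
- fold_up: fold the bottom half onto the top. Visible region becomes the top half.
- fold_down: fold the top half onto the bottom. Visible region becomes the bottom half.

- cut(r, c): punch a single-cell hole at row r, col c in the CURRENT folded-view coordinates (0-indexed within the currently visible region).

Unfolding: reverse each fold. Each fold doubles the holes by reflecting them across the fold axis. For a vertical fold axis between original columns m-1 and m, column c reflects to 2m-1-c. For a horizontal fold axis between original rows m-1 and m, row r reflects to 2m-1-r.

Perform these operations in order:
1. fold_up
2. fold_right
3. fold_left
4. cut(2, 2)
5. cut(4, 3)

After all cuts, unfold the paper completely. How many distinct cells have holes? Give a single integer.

Op 1 fold_up: fold axis h@8; visible region now rows[0,8) x cols[0,16) = 8x16
Op 2 fold_right: fold axis v@8; visible region now rows[0,8) x cols[8,16) = 8x8
Op 3 fold_left: fold axis v@12; visible region now rows[0,8) x cols[8,12) = 8x4
Op 4 cut(2, 2): punch at orig (2,10); cuts so far [(2, 10)]; region rows[0,8) x cols[8,12) = 8x4
Op 5 cut(4, 3): punch at orig (4,11); cuts so far [(2, 10), (4, 11)]; region rows[0,8) x cols[8,12) = 8x4
Unfold 1 (reflect across v@12): 4 holes -> [(2, 10), (2, 13), (4, 11), (4, 12)]
Unfold 2 (reflect across v@8): 8 holes -> [(2, 2), (2, 5), (2, 10), (2, 13), (4, 3), (4, 4), (4, 11), (4, 12)]
Unfold 3 (reflect across h@8): 16 holes -> [(2, 2), (2, 5), (2, 10), (2, 13), (4, 3), (4, 4), (4, 11), (4, 12), (11, 3), (11, 4), (11, 11), (11, 12), (13, 2), (13, 5), (13, 10), (13, 13)]

Answer: 16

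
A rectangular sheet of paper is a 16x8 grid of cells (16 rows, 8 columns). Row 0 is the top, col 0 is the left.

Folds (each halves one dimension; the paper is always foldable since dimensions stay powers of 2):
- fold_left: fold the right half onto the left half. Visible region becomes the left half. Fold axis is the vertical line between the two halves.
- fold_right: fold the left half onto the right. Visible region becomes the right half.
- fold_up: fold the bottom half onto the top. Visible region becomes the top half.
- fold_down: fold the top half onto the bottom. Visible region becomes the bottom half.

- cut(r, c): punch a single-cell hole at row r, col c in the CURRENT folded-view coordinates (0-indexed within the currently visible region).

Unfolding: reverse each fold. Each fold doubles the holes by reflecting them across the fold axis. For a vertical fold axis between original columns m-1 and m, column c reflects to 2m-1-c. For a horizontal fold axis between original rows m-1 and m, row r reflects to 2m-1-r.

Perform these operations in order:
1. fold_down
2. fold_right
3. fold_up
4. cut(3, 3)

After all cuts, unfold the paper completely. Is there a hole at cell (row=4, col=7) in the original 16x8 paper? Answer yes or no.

Op 1 fold_down: fold axis h@8; visible region now rows[8,16) x cols[0,8) = 8x8
Op 2 fold_right: fold axis v@4; visible region now rows[8,16) x cols[4,8) = 8x4
Op 3 fold_up: fold axis h@12; visible region now rows[8,12) x cols[4,8) = 4x4
Op 4 cut(3, 3): punch at orig (11,7); cuts so far [(11, 7)]; region rows[8,12) x cols[4,8) = 4x4
Unfold 1 (reflect across h@12): 2 holes -> [(11, 7), (12, 7)]
Unfold 2 (reflect across v@4): 4 holes -> [(11, 0), (11, 7), (12, 0), (12, 7)]
Unfold 3 (reflect across h@8): 8 holes -> [(3, 0), (3, 7), (4, 0), (4, 7), (11, 0), (11, 7), (12, 0), (12, 7)]
Holes: [(3, 0), (3, 7), (4, 0), (4, 7), (11, 0), (11, 7), (12, 0), (12, 7)]

Answer: yes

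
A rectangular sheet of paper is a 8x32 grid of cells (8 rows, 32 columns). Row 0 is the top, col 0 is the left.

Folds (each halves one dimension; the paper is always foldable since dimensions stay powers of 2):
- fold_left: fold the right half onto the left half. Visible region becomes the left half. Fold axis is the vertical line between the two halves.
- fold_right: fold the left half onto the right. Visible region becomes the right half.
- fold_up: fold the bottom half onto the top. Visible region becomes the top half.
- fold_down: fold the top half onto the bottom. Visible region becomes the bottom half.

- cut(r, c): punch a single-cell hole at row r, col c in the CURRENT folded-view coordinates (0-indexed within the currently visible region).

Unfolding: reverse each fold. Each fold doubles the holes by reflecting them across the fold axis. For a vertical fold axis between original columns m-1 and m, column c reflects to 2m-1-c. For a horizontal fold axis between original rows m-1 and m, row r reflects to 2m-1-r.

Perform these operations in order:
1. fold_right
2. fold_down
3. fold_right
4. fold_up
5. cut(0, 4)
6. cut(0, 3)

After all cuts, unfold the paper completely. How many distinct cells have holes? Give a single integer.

Answer: 32

Derivation:
Op 1 fold_right: fold axis v@16; visible region now rows[0,8) x cols[16,32) = 8x16
Op 2 fold_down: fold axis h@4; visible region now rows[4,8) x cols[16,32) = 4x16
Op 3 fold_right: fold axis v@24; visible region now rows[4,8) x cols[24,32) = 4x8
Op 4 fold_up: fold axis h@6; visible region now rows[4,6) x cols[24,32) = 2x8
Op 5 cut(0, 4): punch at orig (4,28); cuts so far [(4, 28)]; region rows[4,6) x cols[24,32) = 2x8
Op 6 cut(0, 3): punch at orig (4,27); cuts so far [(4, 27), (4, 28)]; region rows[4,6) x cols[24,32) = 2x8
Unfold 1 (reflect across h@6): 4 holes -> [(4, 27), (4, 28), (7, 27), (7, 28)]
Unfold 2 (reflect across v@24): 8 holes -> [(4, 19), (4, 20), (4, 27), (4, 28), (7, 19), (7, 20), (7, 27), (7, 28)]
Unfold 3 (reflect across h@4): 16 holes -> [(0, 19), (0, 20), (0, 27), (0, 28), (3, 19), (3, 20), (3, 27), (3, 28), (4, 19), (4, 20), (4, 27), (4, 28), (7, 19), (7, 20), (7, 27), (7, 28)]
Unfold 4 (reflect across v@16): 32 holes -> [(0, 3), (0, 4), (0, 11), (0, 12), (0, 19), (0, 20), (0, 27), (0, 28), (3, 3), (3, 4), (3, 11), (3, 12), (3, 19), (3, 20), (3, 27), (3, 28), (4, 3), (4, 4), (4, 11), (4, 12), (4, 19), (4, 20), (4, 27), (4, 28), (7, 3), (7, 4), (7, 11), (7, 12), (7, 19), (7, 20), (7, 27), (7, 28)]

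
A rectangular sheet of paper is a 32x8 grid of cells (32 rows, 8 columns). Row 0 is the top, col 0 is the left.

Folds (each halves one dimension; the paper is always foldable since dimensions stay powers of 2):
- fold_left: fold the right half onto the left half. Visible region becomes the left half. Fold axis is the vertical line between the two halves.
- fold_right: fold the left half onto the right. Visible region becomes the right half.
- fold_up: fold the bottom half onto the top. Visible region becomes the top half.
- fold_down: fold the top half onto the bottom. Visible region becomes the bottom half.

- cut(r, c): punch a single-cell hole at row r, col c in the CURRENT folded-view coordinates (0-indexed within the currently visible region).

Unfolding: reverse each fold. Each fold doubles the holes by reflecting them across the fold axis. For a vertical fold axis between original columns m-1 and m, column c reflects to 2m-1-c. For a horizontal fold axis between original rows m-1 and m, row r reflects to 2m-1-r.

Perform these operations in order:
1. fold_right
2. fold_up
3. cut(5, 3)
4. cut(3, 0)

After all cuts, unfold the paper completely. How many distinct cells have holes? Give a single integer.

Answer: 8

Derivation:
Op 1 fold_right: fold axis v@4; visible region now rows[0,32) x cols[4,8) = 32x4
Op 2 fold_up: fold axis h@16; visible region now rows[0,16) x cols[4,8) = 16x4
Op 3 cut(5, 3): punch at orig (5,7); cuts so far [(5, 7)]; region rows[0,16) x cols[4,8) = 16x4
Op 4 cut(3, 0): punch at orig (3,4); cuts so far [(3, 4), (5, 7)]; region rows[0,16) x cols[4,8) = 16x4
Unfold 1 (reflect across h@16): 4 holes -> [(3, 4), (5, 7), (26, 7), (28, 4)]
Unfold 2 (reflect across v@4): 8 holes -> [(3, 3), (3, 4), (5, 0), (5, 7), (26, 0), (26, 7), (28, 3), (28, 4)]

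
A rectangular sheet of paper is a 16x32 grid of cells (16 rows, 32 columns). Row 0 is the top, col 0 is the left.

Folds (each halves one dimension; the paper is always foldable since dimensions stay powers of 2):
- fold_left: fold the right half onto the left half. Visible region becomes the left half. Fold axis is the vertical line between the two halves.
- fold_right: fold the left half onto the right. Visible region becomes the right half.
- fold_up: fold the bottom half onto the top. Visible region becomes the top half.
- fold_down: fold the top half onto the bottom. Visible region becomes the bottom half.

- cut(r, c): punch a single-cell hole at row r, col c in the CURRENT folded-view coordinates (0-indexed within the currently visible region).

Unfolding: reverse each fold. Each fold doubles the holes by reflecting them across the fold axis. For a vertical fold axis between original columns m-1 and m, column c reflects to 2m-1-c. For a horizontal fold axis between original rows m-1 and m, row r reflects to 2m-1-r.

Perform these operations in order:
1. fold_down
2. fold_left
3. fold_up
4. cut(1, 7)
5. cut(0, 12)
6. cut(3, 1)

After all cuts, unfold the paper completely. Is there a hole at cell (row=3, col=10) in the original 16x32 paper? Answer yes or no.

Op 1 fold_down: fold axis h@8; visible region now rows[8,16) x cols[0,32) = 8x32
Op 2 fold_left: fold axis v@16; visible region now rows[8,16) x cols[0,16) = 8x16
Op 3 fold_up: fold axis h@12; visible region now rows[8,12) x cols[0,16) = 4x16
Op 4 cut(1, 7): punch at orig (9,7); cuts so far [(9, 7)]; region rows[8,12) x cols[0,16) = 4x16
Op 5 cut(0, 12): punch at orig (8,12); cuts so far [(8, 12), (9, 7)]; region rows[8,12) x cols[0,16) = 4x16
Op 6 cut(3, 1): punch at orig (11,1); cuts so far [(8, 12), (9, 7), (11, 1)]; region rows[8,12) x cols[0,16) = 4x16
Unfold 1 (reflect across h@12): 6 holes -> [(8, 12), (9, 7), (11, 1), (12, 1), (14, 7), (15, 12)]
Unfold 2 (reflect across v@16): 12 holes -> [(8, 12), (8, 19), (9, 7), (9, 24), (11, 1), (11, 30), (12, 1), (12, 30), (14, 7), (14, 24), (15, 12), (15, 19)]
Unfold 3 (reflect across h@8): 24 holes -> [(0, 12), (0, 19), (1, 7), (1, 24), (3, 1), (3, 30), (4, 1), (4, 30), (6, 7), (6, 24), (7, 12), (7, 19), (8, 12), (8, 19), (9, 7), (9, 24), (11, 1), (11, 30), (12, 1), (12, 30), (14, 7), (14, 24), (15, 12), (15, 19)]
Holes: [(0, 12), (0, 19), (1, 7), (1, 24), (3, 1), (3, 30), (4, 1), (4, 30), (6, 7), (6, 24), (7, 12), (7, 19), (8, 12), (8, 19), (9, 7), (9, 24), (11, 1), (11, 30), (12, 1), (12, 30), (14, 7), (14, 24), (15, 12), (15, 19)]

Answer: no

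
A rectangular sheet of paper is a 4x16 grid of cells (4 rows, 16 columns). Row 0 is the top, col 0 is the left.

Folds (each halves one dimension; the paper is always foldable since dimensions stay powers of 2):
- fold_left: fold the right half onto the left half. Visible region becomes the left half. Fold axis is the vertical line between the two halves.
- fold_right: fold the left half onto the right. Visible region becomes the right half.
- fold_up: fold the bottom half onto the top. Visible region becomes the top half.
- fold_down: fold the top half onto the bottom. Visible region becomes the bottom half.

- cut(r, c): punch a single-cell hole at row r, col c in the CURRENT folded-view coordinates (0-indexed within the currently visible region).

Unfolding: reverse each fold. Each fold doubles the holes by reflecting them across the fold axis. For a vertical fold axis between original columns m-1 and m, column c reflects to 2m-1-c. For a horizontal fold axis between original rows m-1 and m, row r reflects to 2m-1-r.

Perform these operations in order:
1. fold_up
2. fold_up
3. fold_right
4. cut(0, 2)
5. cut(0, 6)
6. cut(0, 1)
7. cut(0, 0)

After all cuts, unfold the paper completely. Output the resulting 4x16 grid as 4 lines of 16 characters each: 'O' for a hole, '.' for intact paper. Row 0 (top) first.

Answer: .O...OOOOOO...O.
.O...OOOOOO...O.
.O...OOOOOO...O.
.O...OOOOOO...O.

Derivation:
Op 1 fold_up: fold axis h@2; visible region now rows[0,2) x cols[0,16) = 2x16
Op 2 fold_up: fold axis h@1; visible region now rows[0,1) x cols[0,16) = 1x16
Op 3 fold_right: fold axis v@8; visible region now rows[0,1) x cols[8,16) = 1x8
Op 4 cut(0, 2): punch at orig (0,10); cuts so far [(0, 10)]; region rows[0,1) x cols[8,16) = 1x8
Op 5 cut(0, 6): punch at orig (0,14); cuts so far [(0, 10), (0, 14)]; region rows[0,1) x cols[8,16) = 1x8
Op 6 cut(0, 1): punch at orig (0,9); cuts so far [(0, 9), (0, 10), (0, 14)]; region rows[0,1) x cols[8,16) = 1x8
Op 7 cut(0, 0): punch at orig (0,8); cuts so far [(0, 8), (0, 9), (0, 10), (0, 14)]; region rows[0,1) x cols[8,16) = 1x8
Unfold 1 (reflect across v@8): 8 holes -> [(0, 1), (0, 5), (0, 6), (0, 7), (0, 8), (0, 9), (0, 10), (0, 14)]
Unfold 2 (reflect across h@1): 16 holes -> [(0, 1), (0, 5), (0, 6), (0, 7), (0, 8), (0, 9), (0, 10), (0, 14), (1, 1), (1, 5), (1, 6), (1, 7), (1, 8), (1, 9), (1, 10), (1, 14)]
Unfold 3 (reflect across h@2): 32 holes -> [(0, 1), (0, 5), (0, 6), (0, 7), (0, 8), (0, 9), (0, 10), (0, 14), (1, 1), (1, 5), (1, 6), (1, 7), (1, 8), (1, 9), (1, 10), (1, 14), (2, 1), (2, 5), (2, 6), (2, 7), (2, 8), (2, 9), (2, 10), (2, 14), (3, 1), (3, 5), (3, 6), (3, 7), (3, 8), (3, 9), (3, 10), (3, 14)]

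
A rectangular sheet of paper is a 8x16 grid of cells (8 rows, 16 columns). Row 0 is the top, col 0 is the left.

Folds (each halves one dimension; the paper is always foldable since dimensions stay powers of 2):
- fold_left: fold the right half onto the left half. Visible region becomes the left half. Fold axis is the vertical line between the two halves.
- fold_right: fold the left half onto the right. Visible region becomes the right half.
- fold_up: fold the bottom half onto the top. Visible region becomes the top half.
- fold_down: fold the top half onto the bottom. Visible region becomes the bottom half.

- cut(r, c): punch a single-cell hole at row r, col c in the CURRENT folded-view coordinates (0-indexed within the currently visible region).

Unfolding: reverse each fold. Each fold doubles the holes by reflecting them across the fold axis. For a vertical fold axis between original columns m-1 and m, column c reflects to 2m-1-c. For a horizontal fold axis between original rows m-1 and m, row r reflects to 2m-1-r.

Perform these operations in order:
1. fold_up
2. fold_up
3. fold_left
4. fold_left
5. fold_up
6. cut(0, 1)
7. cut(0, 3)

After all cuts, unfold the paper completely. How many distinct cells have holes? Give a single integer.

Answer: 64

Derivation:
Op 1 fold_up: fold axis h@4; visible region now rows[0,4) x cols[0,16) = 4x16
Op 2 fold_up: fold axis h@2; visible region now rows[0,2) x cols[0,16) = 2x16
Op 3 fold_left: fold axis v@8; visible region now rows[0,2) x cols[0,8) = 2x8
Op 4 fold_left: fold axis v@4; visible region now rows[0,2) x cols[0,4) = 2x4
Op 5 fold_up: fold axis h@1; visible region now rows[0,1) x cols[0,4) = 1x4
Op 6 cut(0, 1): punch at orig (0,1); cuts so far [(0, 1)]; region rows[0,1) x cols[0,4) = 1x4
Op 7 cut(0, 3): punch at orig (0,3); cuts so far [(0, 1), (0, 3)]; region rows[0,1) x cols[0,4) = 1x4
Unfold 1 (reflect across h@1): 4 holes -> [(0, 1), (0, 3), (1, 1), (1, 3)]
Unfold 2 (reflect across v@4): 8 holes -> [(0, 1), (0, 3), (0, 4), (0, 6), (1, 1), (1, 3), (1, 4), (1, 6)]
Unfold 3 (reflect across v@8): 16 holes -> [(0, 1), (0, 3), (0, 4), (0, 6), (0, 9), (0, 11), (0, 12), (0, 14), (1, 1), (1, 3), (1, 4), (1, 6), (1, 9), (1, 11), (1, 12), (1, 14)]
Unfold 4 (reflect across h@2): 32 holes -> [(0, 1), (0, 3), (0, 4), (0, 6), (0, 9), (0, 11), (0, 12), (0, 14), (1, 1), (1, 3), (1, 4), (1, 6), (1, 9), (1, 11), (1, 12), (1, 14), (2, 1), (2, 3), (2, 4), (2, 6), (2, 9), (2, 11), (2, 12), (2, 14), (3, 1), (3, 3), (3, 4), (3, 6), (3, 9), (3, 11), (3, 12), (3, 14)]
Unfold 5 (reflect across h@4): 64 holes -> [(0, 1), (0, 3), (0, 4), (0, 6), (0, 9), (0, 11), (0, 12), (0, 14), (1, 1), (1, 3), (1, 4), (1, 6), (1, 9), (1, 11), (1, 12), (1, 14), (2, 1), (2, 3), (2, 4), (2, 6), (2, 9), (2, 11), (2, 12), (2, 14), (3, 1), (3, 3), (3, 4), (3, 6), (3, 9), (3, 11), (3, 12), (3, 14), (4, 1), (4, 3), (4, 4), (4, 6), (4, 9), (4, 11), (4, 12), (4, 14), (5, 1), (5, 3), (5, 4), (5, 6), (5, 9), (5, 11), (5, 12), (5, 14), (6, 1), (6, 3), (6, 4), (6, 6), (6, 9), (6, 11), (6, 12), (6, 14), (7, 1), (7, 3), (7, 4), (7, 6), (7, 9), (7, 11), (7, 12), (7, 14)]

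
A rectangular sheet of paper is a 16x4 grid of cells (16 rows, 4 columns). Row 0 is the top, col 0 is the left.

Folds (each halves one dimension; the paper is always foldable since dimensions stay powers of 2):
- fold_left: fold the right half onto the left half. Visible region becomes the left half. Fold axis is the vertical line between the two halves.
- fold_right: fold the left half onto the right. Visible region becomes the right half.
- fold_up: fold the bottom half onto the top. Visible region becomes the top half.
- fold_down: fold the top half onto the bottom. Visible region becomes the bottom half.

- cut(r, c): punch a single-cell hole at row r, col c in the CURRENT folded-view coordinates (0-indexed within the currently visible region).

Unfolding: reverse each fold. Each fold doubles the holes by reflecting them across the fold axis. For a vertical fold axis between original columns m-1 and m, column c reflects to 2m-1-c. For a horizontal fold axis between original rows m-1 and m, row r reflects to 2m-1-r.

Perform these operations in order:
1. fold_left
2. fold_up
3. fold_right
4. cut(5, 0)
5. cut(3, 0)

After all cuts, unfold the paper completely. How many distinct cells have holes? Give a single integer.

Answer: 16

Derivation:
Op 1 fold_left: fold axis v@2; visible region now rows[0,16) x cols[0,2) = 16x2
Op 2 fold_up: fold axis h@8; visible region now rows[0,8) x cols[0,2) = 8x2
Op 3 fold_right: fold axis v@1; visible region now rows[0,8) x cols[1,2) = 8x1
Op 4 cut(5, 0): punch at orig (5,1); cuts so far [(5, 1)]; region rows[0,8) x cols[1,2) = 8x1
Op 5 cut(3, 0): punch at orig (3,1); cuts so far [(3, 1), (5, 1)]; region rows[0,8) x cols[1,2) = 8x1
Unfold 1 (reflect across v@1): 4 holes -> [(3, 0), (3, 1), (5, 0), (5, 1)]
Unfold 2 (reflect across h@8): 8 holes -> [(3, 0), (3, 1), (5, 0), (5, 1), (10, 0), (10, 1), (12, 0), (12, 1)]
Unfold 3 (reflect across v@2): 16 holes -> [(3, 0), (3, 1), (3, 2), (3, 3), (5, 0), (5, 1), (5, 2), (5, 3), (10, 0), (10, 1), (10, 2), (10, 3), (12, 0), (12, 1), (12, 2), (12, 3)]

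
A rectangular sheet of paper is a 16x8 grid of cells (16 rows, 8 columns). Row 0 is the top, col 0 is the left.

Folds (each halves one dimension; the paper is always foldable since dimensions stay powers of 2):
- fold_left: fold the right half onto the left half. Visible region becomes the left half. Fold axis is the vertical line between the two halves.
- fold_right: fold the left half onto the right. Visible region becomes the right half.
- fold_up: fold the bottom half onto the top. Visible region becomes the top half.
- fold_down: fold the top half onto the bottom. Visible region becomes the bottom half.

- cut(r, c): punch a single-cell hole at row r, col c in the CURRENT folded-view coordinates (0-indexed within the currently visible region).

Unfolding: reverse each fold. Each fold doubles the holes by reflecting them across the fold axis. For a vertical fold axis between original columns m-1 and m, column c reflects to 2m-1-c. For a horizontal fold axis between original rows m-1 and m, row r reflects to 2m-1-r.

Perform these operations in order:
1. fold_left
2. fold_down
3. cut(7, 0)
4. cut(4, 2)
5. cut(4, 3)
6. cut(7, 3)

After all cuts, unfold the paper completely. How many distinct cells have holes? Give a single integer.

Answer: 16

Derivation:
Op 1 fold_left: fold axis v@4; visible region now rows[0,16) x cols[0,4) = 16x4
Op 2 fold_down: fold axis h@8; visible region now rows[8,16) x cols[0,4) = 8x4
Op 3 cut(7, 0): punch at orig (15,0); cuts so far [(15, 0)]; region rows[8,16) x cols[0,4) = 8x4
Op 4 cut(4, 2): punch at orig (12,2); cuts so far [(12, 2), (15, 0)]; region rows[8,16) x cols[0,4) = 8x4
Op 5 cut(4, 3): punch at orig (12,3); cuts so far [(12, 2), (12, 3), (15, 0)]; region rows[8,16) x cols[0,4) = 8x4
Op 6 cut(7, 3): punch at orig (15,3); cuts so far [(12, 2), (12, 3), (15, 0), (15, 3)]; region rows[8,16) x cols[0,4) = 8x4
Unfold 1 (reflect across h@8): 8 holes -> [(0, 0), (0, 3), (3, 2), (3, 3), (12, 2), (12, 3), (15, 0), (15, 3)]
Unfold 2 (reflect across v@4): 16 holes -> [(0, 0), (0, 3), (0, 4), (0, 7), (3, 2), (3, 3), (3, 4), (3, 5), (12, 2), (12, 3), (12, 4), (12, 5), (15, 0), (15, 3), (15, 4), (15, 7)]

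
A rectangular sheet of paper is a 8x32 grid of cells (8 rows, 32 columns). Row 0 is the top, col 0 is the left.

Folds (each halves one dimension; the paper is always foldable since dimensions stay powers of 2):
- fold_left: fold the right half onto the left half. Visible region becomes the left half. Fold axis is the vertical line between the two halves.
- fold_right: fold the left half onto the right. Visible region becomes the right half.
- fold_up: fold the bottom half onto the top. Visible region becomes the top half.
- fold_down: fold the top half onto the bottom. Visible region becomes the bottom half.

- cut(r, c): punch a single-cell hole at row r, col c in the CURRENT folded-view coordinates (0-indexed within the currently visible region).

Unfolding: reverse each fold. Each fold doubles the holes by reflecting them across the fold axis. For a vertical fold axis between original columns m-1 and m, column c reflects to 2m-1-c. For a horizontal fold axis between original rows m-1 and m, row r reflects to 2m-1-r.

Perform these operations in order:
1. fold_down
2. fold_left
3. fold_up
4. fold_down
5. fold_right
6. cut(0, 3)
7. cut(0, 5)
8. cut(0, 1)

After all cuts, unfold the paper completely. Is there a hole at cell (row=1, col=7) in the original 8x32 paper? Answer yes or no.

Op 1 fold_down: fold axis h@4; visible region now rows[4,8) x cols[0,32) = 4x32
Op 2 fold_left: fold axis v@16; visible region now rows[4,8) x cols[0,16) = 4x16
Op 3 fold_up: fold axis h@6; visible region now rows[4,6) x cols[0,16) = 2x16
Op 4 fold_down: fold axis h@5; visible region now rows[5,6) x cols[0,16) = 1x16
Op 5 fold_right: fold axis v@8; visible region now rows[5,6) x cols[8,16) = 1x8
Op 6 cut(0, 3): punch at orig (5,11); cuts so far [(5, 11)]; region rows[5,6) x cols[8,16) = 1x8
Op 7 cut(0, 5): punch at orig (5,13); cuts so far [(5, 11), (5, 13)]; region rows[5,6) x cols[8,16) = 1x8
Op 8 cut(0, 1): punch at orig (5,9); cuts so far [(5, 9), (5, 11), (5, 13)]; region rows[5,6) x cols[8,16) = 1x8
Unfold 1 (reflect across v@8): 6 holes -> [(5, 2), (5, 4), (5, 6), (5, 9), (5, 11), (5, 13)]
Unfold 2 (reflect across h@5): 12 holes -> [(4, 2), (4, 4), (4, 6), (4, 9), (4, 11), (4, 13), (5, 2), (5, 4), (5, 6), (5, 9), (5, 11), (5, 13)]
Unfold 3 (reflect across h@6): 24 holes -> [(4, 2), (4, 4), (4, 6), (4, 9), (4, 11), (4, 13), (5, 2), (5, 4), (5, 6), (5, 9), (5, 11), (5, 13), (6, 2), (6, 4), (6, 6), (6, 9), (6, 11), (6, 13), (7, 2), (7, 4), (7, 6), (7, 9), (7, 11), (7, 13)]
Unfold 4 (reflect across v@16): 48 holes -> [(4, 2), (4, 4), (4, 6), (4, 9), (4, 11), (4, 13), (4, 18), (4, 20), (4, 22), (4, 25), (4, 27), (4, 29), (5, 2), (5, 4), (5, 6), (5, 9), (5, 11), (5, 13), (5, 18), (5, 20), (5, 22), (5, 25), (5, 27), (5, 29), (6, 2), (6, 4), (6, 6), (6, 9), (6, 11), (6, 13), (6, 18), (6, 20), (6, 22), (6, 25), (6, 27), (6, 29), (7, 2), (7, 4), (7, 6), (7, 9), (7, 11), (7, 13), (7, 18), (7, 20), (7, 22), (7, 25), (7, 27), (7, 29)]
Unfold 5 (reflect across h@4): 96 holes -> [(0, 2), (0, 4), (0, 6), (0, 9), (0, 11), (0, 13), (0, 18), (0, 20), (0, 22), (0, 25), (0, 27), (0, 29), (1, 2), (1, 4), (1, 6), (1, 9), (1, 11), (1, 13), (1, 18), (1, 20), (1, 22), (1, 25), (1, 27), (1, 29), (2, 2), (2, 4), (2, 6), (2, 9), (2, 11), (2, 13), (2, 18), (2, 20), (2, 22), (2, 25), (2, 27), (2, 29), (3, 2), (3, 4), (3, 6), (3, 9), (3, 11), (3, 13), (3, 18), (3, 20), (3, 22), (3, 25), (3, 27), (3, 29), (4, 2), (4, 4), (4, 6), (4, 9), (4, 11), (4, 13), (4, 18), (4, 20), (4, 22), (4, 25), (4, 27), (4, 29), (5, 2), (5, 4), (5, 6), (5, 9), (5, 11), (5, 13), (5, 18), (5, 20), (5, 22), (5, 25), (5, 27), (5, 29), (6, 2), (6, 4), (6, 6), (6, 9), (6, 11), (6, 13), (6, 18), (6, 20), (6, 22), (6, 25), (6, 27), (6, 29), (7, 2), (7, 4), (7, 6), (7, 9), (7, 11), (7, 13), (7, 18), (7, 20), (7, 22), (7, 25), (7, 27), (7, 29)]
Holes: [(0, 2), (0, 4), (0, 6), (0, 9), (0, 11), (0, 13), (0, 18), (0, 20), (0, 22), (0, 25), (0, 27), (0, 29), (1, 2), (1, 4), (1, 6), (1, 9), (1, 11), (1, 13), (1, 18), (1, 20), (1, 22), (1, 25), (1, 27), (1, 29), (2, 2), (2, 4), (2, 6), (2, 9), (2, 11), (2, 13), (2, 18), (2, 20), (2, 22), (2, 25), (2, 27), (2, 29), (3, 2), (3, 4), (3, 6), (3, 9), (3, 11), (3, 13), (3, 18), (3, 20), (3, 22), (3, 25), (3, 27), (3, 29), (4, 2), (4, 4), (4, 6), (4, 9), (4, 11), (4, 13), (4, 18), (4, 20), (4, 22), (4, 25), (4, 27), (4, 29), (5, 2), (5, 4), (5, 6), (5, 9), (5, 11), (5, 13), (5, 18), (5, 20), (5, 22), (5, 25), (5, 27), (5, 29), (6, 2), (6, 4), (6, 6), (6, 9), (6, 11), (6, 13), (6, 18), (6, 20), (6, 22), (6, 25), (6, 27), (6, 29), (7, 2), (7, 4), (7, 6), (7, 9), (7, 11), (7, 13), (7, 18), (7, 20), (7, 22), (7, 25), (7, 27), (7, 29)]

Answer: no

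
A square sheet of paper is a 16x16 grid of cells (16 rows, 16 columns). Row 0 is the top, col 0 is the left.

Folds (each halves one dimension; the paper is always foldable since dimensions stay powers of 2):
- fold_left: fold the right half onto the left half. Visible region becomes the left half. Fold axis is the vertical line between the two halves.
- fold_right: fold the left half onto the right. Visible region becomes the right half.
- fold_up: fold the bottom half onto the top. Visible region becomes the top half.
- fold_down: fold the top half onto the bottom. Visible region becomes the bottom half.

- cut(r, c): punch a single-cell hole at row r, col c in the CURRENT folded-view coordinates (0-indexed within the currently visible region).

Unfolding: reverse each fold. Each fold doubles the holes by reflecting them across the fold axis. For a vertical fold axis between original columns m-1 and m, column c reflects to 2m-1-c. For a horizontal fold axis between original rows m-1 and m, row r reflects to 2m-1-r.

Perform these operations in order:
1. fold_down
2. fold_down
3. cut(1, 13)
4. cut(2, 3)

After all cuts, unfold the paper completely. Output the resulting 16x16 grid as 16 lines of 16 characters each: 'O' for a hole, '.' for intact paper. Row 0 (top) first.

Answer: ................
...O............
.............O..
................
................
.............O..
...O............
................
................
...O............
.............O..
................
................
.............O..
...O............
................

Derivation:
Op 1 fold_down: fold axis h@8; visible region now rows[8,16) x cols[0,16) = 8x16
Op 2 fold_down: fold axis h@12; visible region now rows[12,16) x cols[0,16) = 4x16
Op 3 cut(1, 13): punch at orig (13,13); cuts so far [(13, 13)]; region rows[12,16) x cols[0,16) = 4x16
Op 4 cut(2, 3): punch at orig (14,3); cuts so far [(13, 13), (14, 3)]; region rows[12,16) x cols[0,16) = 4x16
Unfold 1 (reflect across h@12): 4 holes -> [(9, 3), (10, 13), (13, 13), (14, 3)]
Unfold 2 (reflect across h@8): 8 holes -> [(1, 3), (2, 13), (5, 13), (6, 3), (9, 3), (10, 13), (13, 13), (14, 3)]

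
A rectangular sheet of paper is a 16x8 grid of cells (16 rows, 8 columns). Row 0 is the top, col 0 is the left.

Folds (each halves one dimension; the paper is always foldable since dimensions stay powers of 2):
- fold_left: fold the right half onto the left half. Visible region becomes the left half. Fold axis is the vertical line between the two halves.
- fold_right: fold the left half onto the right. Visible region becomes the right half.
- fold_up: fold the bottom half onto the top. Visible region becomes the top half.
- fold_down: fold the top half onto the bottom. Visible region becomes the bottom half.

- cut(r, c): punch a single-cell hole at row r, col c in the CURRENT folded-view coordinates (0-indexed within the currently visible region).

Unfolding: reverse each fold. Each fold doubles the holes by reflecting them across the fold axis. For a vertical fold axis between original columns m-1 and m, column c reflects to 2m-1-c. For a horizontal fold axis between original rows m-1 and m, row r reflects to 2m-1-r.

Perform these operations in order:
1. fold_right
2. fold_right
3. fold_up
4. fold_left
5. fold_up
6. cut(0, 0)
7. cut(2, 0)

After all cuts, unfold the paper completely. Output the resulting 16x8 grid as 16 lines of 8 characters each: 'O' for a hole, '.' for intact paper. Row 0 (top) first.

Answer: OOOOOOOO
........
OOOOOOOO
........
........
OOOOOOOO
........
OOOOOOOO
OOOOOOOO
........
OOOOOOOO
........
........
OOOOOOOO
........
OOOOOOOO

Derivation:
Op 1 fold_right: fold axis v@4; visible region now rows[0,16) x cols[4,8) = 16x4
Op 2 fold_right: fold axis v@6; visible region now rows[0,16) x cols[6,8) = 16x2
Op 3 fold_up: fold axis h@8; visible region now rows[0,8) x cols[6,8) = 8x2
Op 4 fold_left: fold axis v@7; visible region now rows[0,8) x cols[6,7) = 8x1
Op 5 fold_up: fold axis h@4; visible region now rows[0,4) x cols[6,7) = 4x1
Op 6 cut(0, 0): punch at orig (0,6); cuts so far [(0, 6)]; region rows[0,4) x cols[6,7) = 4x1
Op 7 cut(2, 0): punch at orig (2,6); cuts so far [(0, 6), (2, 6)]; region rows[0,4) x cols[6,7) = 4x1
Unfold 1 (reflect across h@4): 4 holes -> [(0, 6), (2, 6), (5, 6), (7, 6)]
Unfold 2 (reflect across v@7): 8 holes -> [(0, 6), (0, 7), (2, 6), (2, 7), (5, 6), (5, 7), (7, 6), (7, 7)]
Unfold 3 (reflect across h@8): 16 holes -> [(0, 6), (0, 7), (2, 6), (2, 7), (5, 6), (5, 7), (7, 6), (7, 7), (8, 6), (8, 7), (10, 6), (10, 7), (13, 6), (13, 7), (15, 6), (15, 7)]
Unfold 4 (reflect across v@6): 32 holes -> [(0, 4), (0, 5), (0, 6), (0, 7), (2, 4), (2, 5), (2, 6), (2, 7), (5, 4), (5, 5), (5, 6), (5, 7), (7, 4), (7, 5), (7, 6), (7, 7), (8, 4), (8, 5), (8, 6), (8, 7), (10, 4), (10, 5), (10, 6), (10, 7), (13, 4), (13, 5), (13, 6), (13, 7), (15, 4), (15, 5), (15, 6), (15, 7)]
Unfold 5 (reflect across v@4): 64 holes -> [(0, 0), (0, 1), (0, 2), (0, 3), (0, 4), (0, 5), (0, 6), (0, 7), (2, 0), (2, 1), (2, 2), (2, 3), (2, 4), (2, 5), (2, 6), (2, 7), (5, 0), (5, 1), (5, 2), (5, 3), (5, 4), (5, 5), (5, 6), (5, 7), (7, 0), (7, 1), (7, 2), (7, 3), (7, 4), (7, 5), (7, 6), (7, 7), (8, 0), (8, 1), (8, 2), (8, 3), (8, 4), (8, 5), (8, 6), (8, 7), (10, 0), (10, 1), (10, 2), (10, 3), (10, 4), (10, 5), (10, 6), (10, 7), (13, 0), (13, 1), (13, 2), (13, 3), (13, 4), (13, 5), (13, 6), (13, 7), (15, 0), (15, 1), (15, 2), (15, 3), (15, 4), (15, 5), (15, 6), (15, 7)]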